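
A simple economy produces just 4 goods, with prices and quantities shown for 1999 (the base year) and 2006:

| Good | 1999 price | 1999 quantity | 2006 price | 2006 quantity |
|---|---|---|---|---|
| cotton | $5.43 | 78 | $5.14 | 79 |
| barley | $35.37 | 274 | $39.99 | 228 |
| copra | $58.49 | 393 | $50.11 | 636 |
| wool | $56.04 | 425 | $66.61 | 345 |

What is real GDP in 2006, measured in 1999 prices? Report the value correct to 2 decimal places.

$65026.77

Real GDP 2006 = Σ (p_1999 × q_2006) = 5.43·79 + 35.37·228 + 58.49·636 + 56.04·345 = 65026.77.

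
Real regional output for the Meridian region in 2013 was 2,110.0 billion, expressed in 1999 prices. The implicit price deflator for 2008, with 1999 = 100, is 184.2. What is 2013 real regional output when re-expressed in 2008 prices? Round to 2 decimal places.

Real regional output in 2008 prices = Real regional output in 1999 prices × (P_2008/P_1999) = 2110.0 × 1.842 = 3886.62.

3,886.62 billion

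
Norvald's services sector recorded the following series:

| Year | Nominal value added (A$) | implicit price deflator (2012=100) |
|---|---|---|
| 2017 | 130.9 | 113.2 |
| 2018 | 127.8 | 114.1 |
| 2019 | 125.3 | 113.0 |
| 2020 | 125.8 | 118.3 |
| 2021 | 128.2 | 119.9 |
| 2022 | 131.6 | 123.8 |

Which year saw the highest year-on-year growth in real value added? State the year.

2021

2018: real = 127.8/1.141 = 112.01; growth vs 2017 (115.64) = -3.14%.
2019: real = 125.3/1.130 = 110.88; growth vs 2018 (112.01) = -1.01%.
2020: real = 125.8/1.183 = 106.34; growth vs 2019 (110.88) = -4.09%.
2021: real = 128.2/1.199 = 106.92; growth vs 2020 (106.34) = 0.55%.
2022: real = 131.6/1.238 = 106.30; growth vs 2021 (106.92) = -0.58%.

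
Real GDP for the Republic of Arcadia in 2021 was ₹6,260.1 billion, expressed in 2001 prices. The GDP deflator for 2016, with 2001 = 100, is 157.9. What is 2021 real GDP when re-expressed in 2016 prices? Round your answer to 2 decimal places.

Real GDP in 2016 prices = Real GDP in 2001 prices × (P_2016/P_2001) = 6260.1 × 1.579 = 9884.70.

₹9,884.70 billion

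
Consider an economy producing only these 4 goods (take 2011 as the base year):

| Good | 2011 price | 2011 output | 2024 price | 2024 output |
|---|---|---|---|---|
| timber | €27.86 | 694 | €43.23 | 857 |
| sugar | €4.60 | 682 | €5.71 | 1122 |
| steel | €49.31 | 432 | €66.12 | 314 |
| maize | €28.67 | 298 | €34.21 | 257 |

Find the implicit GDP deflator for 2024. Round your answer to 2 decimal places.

Nominal GDP 2024 = 43.23·857 + 5.71·1122 + 66.12·314 + 34.21·257 = 73008.38.
Real GDP 2024 (at 2011 prices) = 27.86·857 + 4.60·1122 + 49.31·314 + 28.67·257 = 51888.75.
Deflator = Nominal/Real × 100 = 73008.38/51888.75 × 100 = 140.702.

140.70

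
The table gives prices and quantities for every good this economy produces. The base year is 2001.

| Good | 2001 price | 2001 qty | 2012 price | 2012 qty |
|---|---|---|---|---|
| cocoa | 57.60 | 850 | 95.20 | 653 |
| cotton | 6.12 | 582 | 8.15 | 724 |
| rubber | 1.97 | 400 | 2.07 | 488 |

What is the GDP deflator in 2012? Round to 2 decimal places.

Nominal GDP 2012 = 95.20·653 + 8.15·724 + 2.07·488 = 69076.36.
Real GDP 2012 (at 2001 prices) = 57.60·653 + 6.12·724 + 1.97·488 = 43005.04.
Deflator = Nominal/Real × 100 = 69076.36/43005.04 × 100 = 160.624.

160.62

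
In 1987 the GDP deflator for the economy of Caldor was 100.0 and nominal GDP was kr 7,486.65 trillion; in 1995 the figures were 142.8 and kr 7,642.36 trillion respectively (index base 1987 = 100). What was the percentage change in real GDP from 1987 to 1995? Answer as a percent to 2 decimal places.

Deflate each year: 1987 → 7486.65/1.000 = 7486.65; 1995 → 7642.36/1.428 = 5351.79.
So real GDP changed by 5351.79/7486.65 − 1 = -0.2852, i.e. -28.52%.

-28.52%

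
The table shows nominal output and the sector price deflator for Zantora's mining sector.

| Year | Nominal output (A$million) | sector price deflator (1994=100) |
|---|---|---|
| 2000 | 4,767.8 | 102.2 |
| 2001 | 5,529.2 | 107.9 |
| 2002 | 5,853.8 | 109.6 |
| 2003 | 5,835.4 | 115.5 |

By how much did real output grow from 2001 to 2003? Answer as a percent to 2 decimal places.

Real output 2001 = 5529.2/1.079 = 5124.37.
Real output 2003 = 5835.4/1.155 = 5052.29.
Change = 5052.29/5124.37 − 1 = -0.0141.

-1.41%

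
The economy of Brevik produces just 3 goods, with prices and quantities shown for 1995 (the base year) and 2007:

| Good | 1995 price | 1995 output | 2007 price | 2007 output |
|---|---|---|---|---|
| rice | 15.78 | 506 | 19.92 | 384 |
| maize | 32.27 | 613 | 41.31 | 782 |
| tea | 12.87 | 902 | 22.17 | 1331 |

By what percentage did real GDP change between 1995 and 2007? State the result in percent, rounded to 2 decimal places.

Real GDP 1995 = Nominal GDP 1995 = 15.78·506 + 32.27·613 + 12.87·902 = 39374.93.
Real GDP 2007 (at 1995 prices) = 15.78·384 + 32.27·782 + 12.87·1331 = 48424.63.
Real growth = 48424.63/39374.93 − 1 = 0.2298.

22.98%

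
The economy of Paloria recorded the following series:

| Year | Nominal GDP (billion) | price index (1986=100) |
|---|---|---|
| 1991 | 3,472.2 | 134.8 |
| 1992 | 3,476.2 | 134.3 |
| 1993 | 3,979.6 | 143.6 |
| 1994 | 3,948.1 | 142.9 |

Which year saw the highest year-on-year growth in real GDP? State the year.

1993

1992: real = 3476.2/1.343 = 2588.38; growth vs 1991 (2575.82) = 0.49%.
1993: real = 3979.6/1.436 = 2771.31; growth vs 1992 (2588.38) = 7.07%.
1994: real = 3948.1/1.429 = 2762.84; growth vs 1993 (2771.31) = -0.31%.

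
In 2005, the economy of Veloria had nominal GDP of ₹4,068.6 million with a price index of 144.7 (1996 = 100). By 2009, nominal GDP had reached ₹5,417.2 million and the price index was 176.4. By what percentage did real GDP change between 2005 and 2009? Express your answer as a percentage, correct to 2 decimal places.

9.22%

Real GDP 2005 = 4068.6 / 1.447 = 2811.75.
Real GDP 2009 = 5417.2 / 1.764 = 3070.98.
Real growth = 3070.98 / 2811.75 − 1 = 0.0922.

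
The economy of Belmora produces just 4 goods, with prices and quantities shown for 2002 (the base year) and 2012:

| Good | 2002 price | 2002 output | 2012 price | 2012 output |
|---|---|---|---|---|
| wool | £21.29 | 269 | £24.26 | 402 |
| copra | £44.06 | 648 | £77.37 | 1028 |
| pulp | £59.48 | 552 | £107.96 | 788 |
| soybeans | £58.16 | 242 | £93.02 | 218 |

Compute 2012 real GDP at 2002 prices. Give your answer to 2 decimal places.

Real GDP 2012 = Σ (p_2002 × q_2012) = 21.29·402 + 44.06·1028 + 59.48·788 + 58.16·218 = 113401.38.

£113401.38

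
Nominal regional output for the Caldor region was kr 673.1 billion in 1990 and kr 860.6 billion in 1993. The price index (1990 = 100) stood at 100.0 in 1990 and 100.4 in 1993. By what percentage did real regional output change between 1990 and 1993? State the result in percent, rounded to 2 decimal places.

27.35%

Real regional output 1990 = 673.1 / 1.000 = 673.10.
Real regional output 1993 = 860.6 / 1.004 = 857.17.
Real growth = 857.17 / 673.10 − 1 = 0.2735.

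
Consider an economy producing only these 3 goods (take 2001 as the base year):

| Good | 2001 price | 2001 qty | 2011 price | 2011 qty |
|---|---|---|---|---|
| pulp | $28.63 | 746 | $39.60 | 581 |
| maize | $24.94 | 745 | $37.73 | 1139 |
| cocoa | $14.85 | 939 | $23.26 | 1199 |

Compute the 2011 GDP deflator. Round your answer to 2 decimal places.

Nominal GDP 2011 = 39.60·581 + 37.73·1139 + 23.26·1199 = 93870.81.
Real GDP 2011 (at 2001 prices) = 28.63·581 + 24.94·1139 + 14.85·1199 = 62845.84.
Deflator = Nominal/Real × 100 = 93870.81/62845.84 × 100 = 149.367.

149.37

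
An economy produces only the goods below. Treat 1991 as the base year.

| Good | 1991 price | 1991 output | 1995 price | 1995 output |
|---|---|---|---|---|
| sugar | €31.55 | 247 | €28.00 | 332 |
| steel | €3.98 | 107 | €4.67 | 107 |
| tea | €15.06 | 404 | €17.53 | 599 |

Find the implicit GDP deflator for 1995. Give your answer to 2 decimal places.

Nominal GDP 1995 = 28.00·332 + 4.67·107 + 17.53·599 = 20296.16.
Real GDP 1995 (at 1991 prices) = 31.55·332 + 3.98·107 + 15.06·599 = 19921.40.
Deflator = Nominal/Real × 100 = 20296.16/19921.40 × 100 = 101.881.

101.88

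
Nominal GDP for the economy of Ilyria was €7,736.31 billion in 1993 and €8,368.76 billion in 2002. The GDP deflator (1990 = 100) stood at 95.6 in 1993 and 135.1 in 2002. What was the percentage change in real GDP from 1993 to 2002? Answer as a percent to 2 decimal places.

-23.45%

Deflate each year: 1993 → 7736.31/0.956 = 8092.37; 2002 → 8368.76/1.351 = 6194.49.
So real GDP changed by 6194.49/8092.37 − 1 = -0.2345, i.e. -23.45%.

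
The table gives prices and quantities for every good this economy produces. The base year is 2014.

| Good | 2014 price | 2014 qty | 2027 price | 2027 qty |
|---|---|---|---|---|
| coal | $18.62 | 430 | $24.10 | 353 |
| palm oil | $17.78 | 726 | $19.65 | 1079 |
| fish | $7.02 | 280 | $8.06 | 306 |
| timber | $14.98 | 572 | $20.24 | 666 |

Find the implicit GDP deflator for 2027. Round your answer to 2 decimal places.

Nominal GDP 2027 = 24.10·353 + 19.65·1079 + 8.06·306 + 20.24·666 = 45655.85.
Real GDP 2027 (at 2014 prices) = 18.62·353 + 17.78·1079 + 7.02·306 + 14.98·666 = 37882.28.
Deflator = Nominal/Real × 100 = 45655.85/37882.28 × 100 = 120.520.

120.52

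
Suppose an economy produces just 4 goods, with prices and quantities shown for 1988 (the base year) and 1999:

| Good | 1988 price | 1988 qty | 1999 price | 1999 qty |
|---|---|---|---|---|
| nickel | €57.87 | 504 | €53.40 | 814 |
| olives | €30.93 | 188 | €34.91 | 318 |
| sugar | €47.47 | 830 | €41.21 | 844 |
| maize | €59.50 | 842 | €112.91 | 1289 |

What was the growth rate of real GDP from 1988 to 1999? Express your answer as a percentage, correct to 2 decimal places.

Real GDP 1988 = Nominal GDP 1988 = 57.87·504 + 30.93·188 + 47.47·830 + 59.50·842 = 124480.42.
Real GDP 1999 (at 1988 prices) = 57.87·814 + 30.93·318 + 47.47·844 + 59.50·1289 = 173702.10.
Real growth = 173702.10/124480.42 − 1 = 0.3954.

39.54%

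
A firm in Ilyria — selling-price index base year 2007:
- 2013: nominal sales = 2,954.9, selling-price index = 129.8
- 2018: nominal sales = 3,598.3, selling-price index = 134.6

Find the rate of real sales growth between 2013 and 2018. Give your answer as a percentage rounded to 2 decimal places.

17.43%

Real sales 2013 = 2954.9 / 1.298 = 2276.50.
Real sales 2018 = 3598.3 / 1.346 = 2673.33.
Real growth = 2673.33 / 2276.50 − 1 = 0.1743.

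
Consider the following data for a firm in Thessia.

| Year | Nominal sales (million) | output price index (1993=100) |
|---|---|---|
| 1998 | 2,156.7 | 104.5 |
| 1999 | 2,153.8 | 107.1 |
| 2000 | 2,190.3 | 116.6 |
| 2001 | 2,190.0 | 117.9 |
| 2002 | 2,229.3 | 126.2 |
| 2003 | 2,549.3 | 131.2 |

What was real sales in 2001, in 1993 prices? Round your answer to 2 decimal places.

1,857.51 million

Real sales 2001 = 2190.0 / 1.179 = 1857.51.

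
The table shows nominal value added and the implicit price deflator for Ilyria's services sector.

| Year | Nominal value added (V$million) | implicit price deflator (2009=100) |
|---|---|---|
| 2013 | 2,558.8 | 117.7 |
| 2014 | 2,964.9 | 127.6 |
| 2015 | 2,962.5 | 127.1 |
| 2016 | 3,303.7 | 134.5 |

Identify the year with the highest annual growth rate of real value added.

2014

2014: real = 2964.9/1.276 = 2323.59; growth vs 2013 (2174.00) = 6.88%.
2015: real = 2962.5/1.271 = 2330.84; growth vs 2014 (2323.59) = 0.31%.
2016: real = 3303.7/1.345 = 2456.28; growth vs 2015 (2330.84) = 5.38%.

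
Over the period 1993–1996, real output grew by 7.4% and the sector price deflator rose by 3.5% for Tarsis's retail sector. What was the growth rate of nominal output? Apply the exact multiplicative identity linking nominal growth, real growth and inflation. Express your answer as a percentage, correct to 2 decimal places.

11.16%

(1 + g_nom) = (1 + g_real)(1 + π) = 1.0740 × 1.0350 = 1.11159.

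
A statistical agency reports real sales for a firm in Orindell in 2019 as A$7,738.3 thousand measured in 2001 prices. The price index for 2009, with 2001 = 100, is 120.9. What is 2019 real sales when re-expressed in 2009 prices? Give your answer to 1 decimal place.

A$9,355.6 thousand

Real sales in 2009 prices = Real sales in 2001 prices × (P_2009/P_2001) = 7738.3 × 1.209 = 9355.60.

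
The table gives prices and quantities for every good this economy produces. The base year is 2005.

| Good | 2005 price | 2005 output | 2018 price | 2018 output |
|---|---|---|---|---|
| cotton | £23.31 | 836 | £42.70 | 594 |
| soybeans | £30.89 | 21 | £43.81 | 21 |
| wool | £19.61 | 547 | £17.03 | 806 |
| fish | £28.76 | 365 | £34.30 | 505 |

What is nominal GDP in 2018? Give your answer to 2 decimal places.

£57331.49

Nominal GDP 2018 = Σ (p_2018 × q_2018) = 42.70·594 + 43.81·21 + 17.03·806 + 34.30·505 = 57331.49.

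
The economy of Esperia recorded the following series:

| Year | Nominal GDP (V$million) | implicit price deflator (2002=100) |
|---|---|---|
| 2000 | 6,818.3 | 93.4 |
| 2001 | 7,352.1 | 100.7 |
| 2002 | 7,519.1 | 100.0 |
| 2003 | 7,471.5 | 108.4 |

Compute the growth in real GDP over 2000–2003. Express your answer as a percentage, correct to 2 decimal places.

-5.58%

Real GDP 2000 = 6818.3/0.934 = 7300.11.
Real GDP 2003 = 7471.5/1.084 = 6892.53.
Change = 6892.53/7300.11 − 1 = -0.0558.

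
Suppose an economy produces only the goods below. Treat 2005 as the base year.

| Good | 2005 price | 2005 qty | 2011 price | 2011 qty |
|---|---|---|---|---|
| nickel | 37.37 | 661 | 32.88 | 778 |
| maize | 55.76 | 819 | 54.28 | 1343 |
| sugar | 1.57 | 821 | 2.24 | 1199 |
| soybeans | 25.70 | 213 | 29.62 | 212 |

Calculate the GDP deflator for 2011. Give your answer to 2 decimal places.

Nominal GDP 2011 = 32.88·778 + 54.28·1343 + 2.24·1199 + 29.62·212 = 107443.88.
Real GDP 2011 (at 2005 prices) = 37.37·778 + 55.76·1343 + 1.57·1199 + 25.70·212 = 111290.37.
Deflator = Nominal/Real × 100 = 107443.88/111290.37 × 100 = 96.544.

96.54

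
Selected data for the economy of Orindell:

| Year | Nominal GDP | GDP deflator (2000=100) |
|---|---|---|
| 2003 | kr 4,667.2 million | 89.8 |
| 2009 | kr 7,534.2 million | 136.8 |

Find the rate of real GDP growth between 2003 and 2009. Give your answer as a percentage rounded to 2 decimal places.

5.97%

Real GDP 2003 = 4667.2 / 0.898 = 5197.33.
Real GDP 2009 = 7534.2 / 1.368 = 5507.46.
Real growth = 5507.46 / 5197.33 − 1 = 0.0597.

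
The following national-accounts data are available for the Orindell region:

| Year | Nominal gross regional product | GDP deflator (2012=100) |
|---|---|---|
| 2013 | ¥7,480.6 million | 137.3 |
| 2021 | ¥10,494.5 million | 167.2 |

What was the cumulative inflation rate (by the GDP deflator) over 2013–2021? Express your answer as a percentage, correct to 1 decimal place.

Price-level change = 167.2 / 137.3 − 1 = 0.2178.

21.8%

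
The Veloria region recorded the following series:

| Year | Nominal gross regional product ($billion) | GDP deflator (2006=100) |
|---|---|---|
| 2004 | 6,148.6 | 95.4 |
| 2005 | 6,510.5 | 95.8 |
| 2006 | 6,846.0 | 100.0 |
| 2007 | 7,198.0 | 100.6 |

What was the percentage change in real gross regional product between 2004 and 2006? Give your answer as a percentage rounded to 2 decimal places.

6.22%

Real gross regional product 2004 = 6148.6/0.954 = 6445.07.
Real gross regional product 2006 = 6846.0/1.000 = 6846.00.
Change = 6846.00/6445.07 − 1 = 0.0622.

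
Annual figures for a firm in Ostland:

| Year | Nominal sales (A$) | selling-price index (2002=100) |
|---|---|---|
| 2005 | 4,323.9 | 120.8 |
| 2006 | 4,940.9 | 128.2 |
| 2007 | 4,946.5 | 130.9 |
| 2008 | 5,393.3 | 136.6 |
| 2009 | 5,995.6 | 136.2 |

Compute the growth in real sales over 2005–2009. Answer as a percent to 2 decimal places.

22.98%

Real sales 2005 = 4323.9/1.208 = 3579.39.
Real sales 2009 = 5995.6/1.362 = 4402.06.
Change = 4402.06/3579.39 − 1 = 0.2298.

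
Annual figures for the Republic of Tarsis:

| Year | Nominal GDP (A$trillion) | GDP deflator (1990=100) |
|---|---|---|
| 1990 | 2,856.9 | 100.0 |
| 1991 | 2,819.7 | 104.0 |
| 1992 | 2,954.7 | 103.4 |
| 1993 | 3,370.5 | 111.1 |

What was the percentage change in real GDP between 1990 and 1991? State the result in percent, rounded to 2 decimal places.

Real GDP 1990 = 2856.9/1.000 = 2856.90.
Real GDP 1991 = 2819.7/1.040 = 2711.25.
Change = 2711.25/2856.90 − 1 = -0.0510.

-5.10%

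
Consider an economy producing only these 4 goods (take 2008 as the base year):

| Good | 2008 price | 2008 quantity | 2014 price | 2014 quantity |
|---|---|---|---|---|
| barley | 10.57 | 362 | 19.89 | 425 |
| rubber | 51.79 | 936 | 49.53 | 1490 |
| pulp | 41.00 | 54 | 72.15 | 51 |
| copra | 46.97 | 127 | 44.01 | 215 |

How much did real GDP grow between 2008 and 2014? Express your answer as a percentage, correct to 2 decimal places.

55.17%

Real GDP 2008 = Nominal GDP 2008 = 10.57·362 + 51.79·936 + 41.00·54 + 46.97·127 = 60480.97.
Real GDP 2014 (at 2008 prices) = 10.57·425 + 51.79·1490 + 41.00·51 + 46.97·215 = 93848.90.
Real growth = 93848.90/60480.97 − 1 = 0.5517.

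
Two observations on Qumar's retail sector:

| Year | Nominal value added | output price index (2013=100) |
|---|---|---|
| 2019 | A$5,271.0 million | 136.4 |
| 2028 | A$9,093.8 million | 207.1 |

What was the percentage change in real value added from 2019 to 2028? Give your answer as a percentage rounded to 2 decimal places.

13.63%

Deflate each year: 2019 → 5271.0/1.364 = 3864.37; 2028 → 9093.8/2.071 = 4391.02.
So real value added changed by 4391.02/3864.37 − 1 = 0.1363, i.e. 13.63%.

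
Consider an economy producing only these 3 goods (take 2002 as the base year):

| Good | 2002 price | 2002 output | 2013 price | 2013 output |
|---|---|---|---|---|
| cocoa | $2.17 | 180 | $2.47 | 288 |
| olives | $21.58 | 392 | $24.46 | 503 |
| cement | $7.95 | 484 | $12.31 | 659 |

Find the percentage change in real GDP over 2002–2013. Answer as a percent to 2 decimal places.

Real GDP 2002 = Nominal GDP 2002 = 2.17·180 + 21.58·392 + 7.95·484 = 12697.76.
Real GDP 2013 (at 2002 prices) = 2.17·288 + 21.58·503 + 7.95·659 = 16718.75.
Real growth = 16718.75/12697.76 − 1 = 0.3167.

31.67%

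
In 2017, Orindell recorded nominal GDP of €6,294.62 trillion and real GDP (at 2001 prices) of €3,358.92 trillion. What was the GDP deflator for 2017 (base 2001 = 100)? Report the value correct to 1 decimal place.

187.4

GDP deflator = (Nominal / Real) × 100 = 6294.62 / 3358.92 × 100 = 187.40.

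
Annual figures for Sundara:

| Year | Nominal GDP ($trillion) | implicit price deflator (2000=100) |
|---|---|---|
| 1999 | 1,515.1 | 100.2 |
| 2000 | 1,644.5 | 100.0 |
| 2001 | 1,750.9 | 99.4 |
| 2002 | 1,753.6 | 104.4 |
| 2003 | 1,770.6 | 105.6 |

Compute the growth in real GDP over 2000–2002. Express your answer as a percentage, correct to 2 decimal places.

2.14%

Real GDP 2000 = 1644.5/1.000 = 1644.50.
Real GDP 2002 = 1753.6/1.044 = 1679.69.
Change = 1679.69/1644.50 − 1 = 0.0214.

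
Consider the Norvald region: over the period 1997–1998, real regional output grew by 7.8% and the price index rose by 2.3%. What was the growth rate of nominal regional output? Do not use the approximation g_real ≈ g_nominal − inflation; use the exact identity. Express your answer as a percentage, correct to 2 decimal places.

(1 + g_nom) = (1 + g_real)(1 + π) = 1.0780 × 1.0230 = 1.10279.

10.28%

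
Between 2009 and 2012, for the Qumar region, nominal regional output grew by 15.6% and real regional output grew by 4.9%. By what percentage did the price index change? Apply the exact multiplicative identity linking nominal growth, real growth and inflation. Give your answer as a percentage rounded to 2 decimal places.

(1 + g_nom) = (1 + g_real)(1 + π), so π = 1.1560 / 1.0490 − 1 = 0.10200.

10.20%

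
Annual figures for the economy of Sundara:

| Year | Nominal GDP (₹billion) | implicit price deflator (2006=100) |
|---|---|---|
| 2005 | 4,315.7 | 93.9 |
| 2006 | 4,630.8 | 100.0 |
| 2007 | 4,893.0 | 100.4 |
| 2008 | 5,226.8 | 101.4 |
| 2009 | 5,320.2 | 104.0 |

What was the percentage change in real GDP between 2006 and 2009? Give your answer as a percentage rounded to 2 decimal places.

10.47%

Real GDP 2006 = 4630.8/1.000 = 4630.80.
Real GDP 2009 = 5320.2/1.040 = 5115.58.
Change = 5115.58/4630.80 − 1 = 0.1047.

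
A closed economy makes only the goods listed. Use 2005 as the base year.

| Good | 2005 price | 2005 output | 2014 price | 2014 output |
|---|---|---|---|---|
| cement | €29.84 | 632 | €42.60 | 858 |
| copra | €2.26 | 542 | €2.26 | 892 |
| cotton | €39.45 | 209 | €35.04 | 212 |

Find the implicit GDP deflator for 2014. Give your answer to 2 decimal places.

Nominal GDP 2014 = 42.60·858 + 2.26·892 + 35.04·212 = 45995.20.
Real GDP 2014 (at 2005 prices) = 29.84·858 + 2.26·892 + 39.45·212 = 35982.04.
Deflator = Nominal/Real × 100 = 45995.20/35982.04 × 100 = 127.828.

127.83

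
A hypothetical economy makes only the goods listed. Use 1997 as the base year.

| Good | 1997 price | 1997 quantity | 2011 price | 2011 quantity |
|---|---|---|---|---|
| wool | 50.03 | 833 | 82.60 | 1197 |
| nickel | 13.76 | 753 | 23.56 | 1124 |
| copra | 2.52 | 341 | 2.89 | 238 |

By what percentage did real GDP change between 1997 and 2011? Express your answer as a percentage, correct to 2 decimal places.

Real GDP 1997 = Nominal GDP 1997 = 50.03·833 + 13.76·753 + 2.52·341 = 52895.59.
Real GDP 2011 (at 1997 prices) = 50.03·1197 + 13.76·1124 + 2.52·238 = 75951.91.
Real growth = 75951.91/52895.59 − 1 = 0.4359.

43.59%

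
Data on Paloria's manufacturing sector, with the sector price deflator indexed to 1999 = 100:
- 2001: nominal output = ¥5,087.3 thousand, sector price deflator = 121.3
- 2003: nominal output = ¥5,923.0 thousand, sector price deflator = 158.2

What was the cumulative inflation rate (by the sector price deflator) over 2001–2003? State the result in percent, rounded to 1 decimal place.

Price-level change = 158.2 / 121.3 − 1 = 0.3042.

30.4%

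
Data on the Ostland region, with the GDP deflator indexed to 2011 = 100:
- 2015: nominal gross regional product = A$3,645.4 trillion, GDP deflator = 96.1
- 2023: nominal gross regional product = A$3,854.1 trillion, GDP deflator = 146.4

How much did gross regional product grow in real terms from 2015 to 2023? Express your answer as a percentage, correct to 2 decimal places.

Deflate each year: 2015 → 3645.4/0.961 = 3793.34; 2023 → 3854.1/1.464 = 2632.58.
So real gross regional product changed by 2632.58/3793.34 − 1 = -0.3060, i.e. -30.60%.

-30.60%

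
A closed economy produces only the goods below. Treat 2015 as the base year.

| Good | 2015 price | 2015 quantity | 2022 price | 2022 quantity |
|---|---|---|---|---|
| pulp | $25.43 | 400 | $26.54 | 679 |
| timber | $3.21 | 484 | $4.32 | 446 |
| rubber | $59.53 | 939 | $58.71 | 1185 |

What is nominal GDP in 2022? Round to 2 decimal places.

$89518.73

Nominal GDP 2022 = Σ (p_2022 × q_2022) = 26.54·679 + 4.32·446 + 58.71·1185 = 89518.73.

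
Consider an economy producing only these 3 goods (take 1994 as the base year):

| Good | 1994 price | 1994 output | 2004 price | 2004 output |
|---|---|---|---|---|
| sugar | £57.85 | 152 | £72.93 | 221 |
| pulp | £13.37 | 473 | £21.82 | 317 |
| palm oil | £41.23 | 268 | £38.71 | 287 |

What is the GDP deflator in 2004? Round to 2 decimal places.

Nominal GDP 2004 = 72.93·221 + 21.82·317 + 38.71·287 = 34144.24.
Real GDP 2004 (at 1994 prices) = 57.85·221 + 13.37·317 + 41.23·287 = 28856.15.
Deflator = Nominal/Real × 100 = 34144.24/28856.15 × 100 = 118.326.

118.33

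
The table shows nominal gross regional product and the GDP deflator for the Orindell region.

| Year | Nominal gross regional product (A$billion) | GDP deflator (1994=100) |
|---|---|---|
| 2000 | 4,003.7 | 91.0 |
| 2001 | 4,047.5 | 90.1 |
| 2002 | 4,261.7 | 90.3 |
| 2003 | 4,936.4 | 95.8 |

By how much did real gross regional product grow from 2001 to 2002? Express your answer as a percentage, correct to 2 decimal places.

5.06%

Real gross regional product 2001 = 4047.5/0.901 = 4492.23.
Real gross regional product 2002 = 4261.7/0.903 = 4719.49.
Change = 4719.49/4492.23 − 1 = 0.0506.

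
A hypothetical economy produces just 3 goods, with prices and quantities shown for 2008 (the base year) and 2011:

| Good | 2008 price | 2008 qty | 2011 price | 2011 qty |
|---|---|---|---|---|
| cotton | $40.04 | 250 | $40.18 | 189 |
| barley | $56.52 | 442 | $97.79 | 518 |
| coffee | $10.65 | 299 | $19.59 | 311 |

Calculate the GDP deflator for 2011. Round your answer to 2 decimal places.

Nominal GDP 2011 = 40.18·189 + 97.79·518 + 19.59·311 = 64341.73.
Real GDP 2011 (at 2008 prices) = 40.04·189 + 56.52·518 + 10.65·311 = 40157.07.
Deflator = Nominal/Real × 100 = 64341.73/40157.07 × 100 = 160.225.

160.23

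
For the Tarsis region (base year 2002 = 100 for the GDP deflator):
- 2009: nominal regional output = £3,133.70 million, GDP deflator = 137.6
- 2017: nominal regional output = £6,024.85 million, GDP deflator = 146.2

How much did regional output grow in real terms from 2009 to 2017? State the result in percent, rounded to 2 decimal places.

80.95%

Deflate each year: 2009 → 3133.70/1.376 = 2277.40; 2017 → 6024.85/1.462 = 4120.96.
So real regional output changed by 4120.96/2277.40 − 1 = 0.8095, i.e. 80.95%.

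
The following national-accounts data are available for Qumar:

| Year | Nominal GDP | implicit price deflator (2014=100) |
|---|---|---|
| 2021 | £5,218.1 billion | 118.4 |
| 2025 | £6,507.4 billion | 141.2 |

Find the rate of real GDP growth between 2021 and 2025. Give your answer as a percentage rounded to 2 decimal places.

4.57%

Real GDP 2021 = 5218.1 / 1.184 = 4407.18.
Real GDP 2025 = 6507.4 / 1.412 = 4608.64.
Real growth = 4608.64 / 4407.18 − 1 = 0.0457.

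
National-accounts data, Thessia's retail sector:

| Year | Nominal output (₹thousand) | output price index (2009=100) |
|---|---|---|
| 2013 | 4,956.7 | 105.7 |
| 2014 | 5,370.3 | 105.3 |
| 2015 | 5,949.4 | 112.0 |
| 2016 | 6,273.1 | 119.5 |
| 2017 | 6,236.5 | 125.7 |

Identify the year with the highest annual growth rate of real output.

2014: real = 5370.3/1.053 = 5100.00; growth vs 2013 (4689.40) = 8.76%.
2015: real = 5949.4/1.120 = 5311.96; growth vs 2014 (5100.00) = 4.16%.
2016: real = 6273.1/1.195 = 5249.46; growth vs 2015 (5311.96) = -1.18%.
2017: real = 6236.5/1.257 = 4961.42; growth vs 2016 (5249.46) = -5.49%.

2014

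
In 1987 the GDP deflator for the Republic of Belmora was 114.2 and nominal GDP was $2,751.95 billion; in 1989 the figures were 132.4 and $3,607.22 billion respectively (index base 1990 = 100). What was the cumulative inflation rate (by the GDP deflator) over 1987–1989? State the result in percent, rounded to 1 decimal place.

15.9%

Price-level change = 132.4 / 114.2 − 1 = 0.1594.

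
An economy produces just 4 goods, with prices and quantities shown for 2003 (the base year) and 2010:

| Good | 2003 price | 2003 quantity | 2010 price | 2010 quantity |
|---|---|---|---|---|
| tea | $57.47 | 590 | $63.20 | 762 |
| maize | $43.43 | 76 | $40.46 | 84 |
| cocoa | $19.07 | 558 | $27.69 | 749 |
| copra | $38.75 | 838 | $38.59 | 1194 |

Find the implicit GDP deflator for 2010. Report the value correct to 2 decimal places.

Nominal GDP 2010 = 63.20·762 + 40.46·84 + 27.69·749 + 38.59·1194 = 118373.31.
Real GDP 2010 (at 2003 prices) = 57.47·762 + 43.43·84 + 19.07·749 + 38.75·1194 = 107991.19.
Deflator = Nominal/Real × 100 = 118373.31/107991.19 × 100 = 109.614.

109.61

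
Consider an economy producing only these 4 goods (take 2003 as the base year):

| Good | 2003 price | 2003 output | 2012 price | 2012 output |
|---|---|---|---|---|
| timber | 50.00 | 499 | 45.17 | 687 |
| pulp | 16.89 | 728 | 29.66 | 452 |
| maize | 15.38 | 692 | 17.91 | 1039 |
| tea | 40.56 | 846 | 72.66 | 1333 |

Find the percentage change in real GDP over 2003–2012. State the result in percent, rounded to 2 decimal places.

36.29%

Real GDP 2003 = Nominal GDP 2003 = 50.00·499 + 16.89·728 + 15.38·692 + 40.56·846 = 82202.64.
Real GDP 2012 (at 2003 prices) = 50.00·687 + 16.89·452 + 15.38·1039 + 40.56·1333 = 112030.58.
Real growth = 112030.58/82202.64 − 1 = 0.3629.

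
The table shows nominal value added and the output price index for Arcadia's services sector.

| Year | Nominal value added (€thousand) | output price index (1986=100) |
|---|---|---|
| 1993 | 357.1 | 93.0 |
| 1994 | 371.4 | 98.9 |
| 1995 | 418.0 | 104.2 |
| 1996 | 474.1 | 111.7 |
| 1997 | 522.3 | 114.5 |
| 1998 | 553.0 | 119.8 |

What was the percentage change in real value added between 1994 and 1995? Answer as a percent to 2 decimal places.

6.82%

Real value added 1994 = 371.4/0.989 = 375.53.
Real value added 1995 = 418.0/1.042 = 401.15.
Change = 401.15/375.53 − 1 = 0.0682.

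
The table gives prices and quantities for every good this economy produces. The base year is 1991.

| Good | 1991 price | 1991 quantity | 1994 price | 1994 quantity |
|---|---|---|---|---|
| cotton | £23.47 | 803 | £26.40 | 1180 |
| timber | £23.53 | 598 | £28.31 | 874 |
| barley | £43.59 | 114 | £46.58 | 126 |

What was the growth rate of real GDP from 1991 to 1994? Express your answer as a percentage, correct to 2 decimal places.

Real GDP 1991 = Nominal GDP 1991 = 23.47·803 + 23.53·598 + 43.59·114 = 37886.61.
Real GDP 1994 (at 1991 prices) = 23.47·1180 + 23.53·874 + 43.59·126 = 53752.16.
Real growth = 53752.16/37886.61 − 1 = 0.4188.

41.88%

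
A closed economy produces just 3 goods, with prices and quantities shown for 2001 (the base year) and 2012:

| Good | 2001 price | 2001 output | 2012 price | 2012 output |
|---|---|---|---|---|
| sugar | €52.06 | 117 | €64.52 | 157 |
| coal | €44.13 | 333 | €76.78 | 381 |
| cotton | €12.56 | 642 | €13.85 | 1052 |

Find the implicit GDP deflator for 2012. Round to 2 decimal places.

Nominal GDP 2012 = 64.52·157 + 76.78·381 + 13.85·1052 = 53953.02.
Real GDP 2012 (at 2001 prices) = 52.06·157 + 44.13·381 + 12.56·1052 = 38200.07.
Deflator = Nominal/Real × 100 = 53953.02/38200.07 × 100 = 141.238.

141.24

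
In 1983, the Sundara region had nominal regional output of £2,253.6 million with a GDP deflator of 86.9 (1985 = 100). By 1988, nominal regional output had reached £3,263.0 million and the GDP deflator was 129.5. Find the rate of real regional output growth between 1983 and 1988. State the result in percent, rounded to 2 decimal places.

Deflate each year: 1983 → 2253.6/0.869 = 2593.33; 1988 → 3263.0/1.295 = 2519.69.
So real regional output changed by 2519.69/2593.33 − 1 = -0.0284, i.e. -2.84%.

-2.84%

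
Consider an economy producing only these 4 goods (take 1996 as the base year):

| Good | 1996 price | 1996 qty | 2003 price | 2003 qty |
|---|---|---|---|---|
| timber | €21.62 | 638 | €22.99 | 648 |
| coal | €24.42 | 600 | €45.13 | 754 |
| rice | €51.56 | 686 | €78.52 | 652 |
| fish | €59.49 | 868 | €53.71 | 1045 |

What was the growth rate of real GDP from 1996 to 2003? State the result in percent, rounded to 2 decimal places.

Real GDP 1996 = Nominal GDP 1996 = 21.62·638 + 24.42·600 + 51.56·686 + 59.49·868 = 115453.04.
Real GDP 2003 (at 1996 prices) = 21.62·648 + 24.42·754 + 51.56·652 + 59.49·1045 = 128206.61.
Real growth = 128206.61/115453.04 − 1 = 0.1105.

11.05%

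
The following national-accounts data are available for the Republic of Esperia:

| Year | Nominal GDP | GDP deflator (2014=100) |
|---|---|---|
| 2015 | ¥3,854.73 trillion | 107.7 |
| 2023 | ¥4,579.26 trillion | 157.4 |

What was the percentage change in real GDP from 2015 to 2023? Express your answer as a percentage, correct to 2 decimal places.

-18.71%

Deflate each year: 2015 → 3854.73/1.077 = 3579.14; 2023 → 4579.26/1.574 = 2909.31.
So real GDP changed by 2909.31/3579.14 − 1 = -0.1871, i.e. -18.71%.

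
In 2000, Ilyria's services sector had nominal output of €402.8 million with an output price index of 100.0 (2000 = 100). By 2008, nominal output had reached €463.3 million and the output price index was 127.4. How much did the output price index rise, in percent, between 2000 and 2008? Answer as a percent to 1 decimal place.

27.4%

Price-level change = 127.4 / 100.0 − 1 = 0.2740.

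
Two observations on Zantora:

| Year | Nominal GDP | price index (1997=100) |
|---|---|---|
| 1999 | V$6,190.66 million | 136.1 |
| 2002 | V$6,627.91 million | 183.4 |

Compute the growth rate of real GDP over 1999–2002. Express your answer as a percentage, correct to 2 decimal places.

-20.55%

Deflate each year: 1999 → 6190.66/1.361 = 4548.61; 2002 → 6627.91/1.834 = 3613.91.
So real GDP changed by 3613.91/4548.61 − 1 = -0.2055, i.e. -20.55%.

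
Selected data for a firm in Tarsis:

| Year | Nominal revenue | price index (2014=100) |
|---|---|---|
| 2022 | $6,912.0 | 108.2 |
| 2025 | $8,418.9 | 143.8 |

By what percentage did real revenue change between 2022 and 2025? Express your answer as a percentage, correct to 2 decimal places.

Deflate each year: 2022 → 6912.0/1.082 = 6388.17; 2025 → 8418.9/1.438 = 5854.59.
So real revenue changed by 5854.59/6388.17 − 1 = -0.0835, i.e. -8.35%.

-8.35%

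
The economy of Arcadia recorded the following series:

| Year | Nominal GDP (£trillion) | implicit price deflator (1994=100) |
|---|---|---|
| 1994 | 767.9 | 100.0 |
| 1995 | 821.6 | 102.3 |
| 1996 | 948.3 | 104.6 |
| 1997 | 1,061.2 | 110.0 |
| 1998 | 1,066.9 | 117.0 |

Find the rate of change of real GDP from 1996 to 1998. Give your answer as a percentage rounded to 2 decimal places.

Real GDP 1996 = 948.3/1.046 = 906.60.
Real GDP 1998 = 1066.9/1.170 = 911.88.
Change = 911.88/906.60 − 1 = 0.0058.

0.58%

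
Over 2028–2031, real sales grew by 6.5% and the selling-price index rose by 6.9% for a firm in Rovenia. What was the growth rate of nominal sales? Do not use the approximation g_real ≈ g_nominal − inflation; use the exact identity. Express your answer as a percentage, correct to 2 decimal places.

(1 + g_nom) = (1 + g_real)(1 + π) = 1.0650 × 1.0690 = 1.13849.

13.85%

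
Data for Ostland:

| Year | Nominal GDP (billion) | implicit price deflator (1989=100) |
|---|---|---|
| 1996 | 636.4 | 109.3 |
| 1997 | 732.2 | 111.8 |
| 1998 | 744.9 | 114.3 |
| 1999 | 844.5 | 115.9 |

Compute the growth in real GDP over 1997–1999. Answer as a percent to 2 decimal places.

Real GDP 1997 = 732.2/1.118 = 654.92.
Real GDP 1999 = 844.5/1.159 = 728.65.
Change = 728.65/654.92 − 1 = 0.1126.

11.26%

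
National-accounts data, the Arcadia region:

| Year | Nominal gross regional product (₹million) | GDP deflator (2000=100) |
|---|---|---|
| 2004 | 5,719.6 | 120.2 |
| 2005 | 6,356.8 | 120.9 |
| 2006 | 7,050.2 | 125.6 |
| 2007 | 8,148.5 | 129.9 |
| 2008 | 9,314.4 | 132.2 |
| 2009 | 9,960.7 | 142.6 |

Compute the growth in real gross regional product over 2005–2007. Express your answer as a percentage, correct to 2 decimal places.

Real gross regional product 2005 = 6356.8/1.209 = 5257.90.
Real gross regional product 2007 = 8148.5/1.299 = 6272.90.
Change = 6272.90/5257.90 − 1 = 0.1930.

19.30%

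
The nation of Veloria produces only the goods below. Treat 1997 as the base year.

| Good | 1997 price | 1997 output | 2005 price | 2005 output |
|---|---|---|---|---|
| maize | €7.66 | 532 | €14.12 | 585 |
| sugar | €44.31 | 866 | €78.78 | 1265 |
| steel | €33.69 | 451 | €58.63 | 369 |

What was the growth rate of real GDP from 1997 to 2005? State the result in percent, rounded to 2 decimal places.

Real GDP 1997 = Nominal GDP 1997 = 7.66·532 + 44.31·866 + 33.69·451 = 57641.77.
Real GDP 2005 (at 1997 prices) = 7.66·585 + 44.31·1265 + 33.69·369 = 72964.86.
Real growth = 72964.86/57641.77 − 1 = 0.2658.

26.58%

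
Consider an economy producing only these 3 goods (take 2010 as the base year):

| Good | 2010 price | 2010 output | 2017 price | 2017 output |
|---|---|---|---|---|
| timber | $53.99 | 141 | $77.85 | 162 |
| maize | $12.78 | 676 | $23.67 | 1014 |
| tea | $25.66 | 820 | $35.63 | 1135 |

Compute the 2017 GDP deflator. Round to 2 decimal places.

151.59

Nominal GDP 2017 = 77.85·162 + 23.67·1014 + 35.63·1135 = 77053.13.
Real GDP 2017 (at 2010 prices) = 53.99·162 + 12.78·1014 + 25.66·1135 = 50829.40.
Deflator = Nominal/Real × 100 = 77053.13/50829.40 × 100 = 151.592.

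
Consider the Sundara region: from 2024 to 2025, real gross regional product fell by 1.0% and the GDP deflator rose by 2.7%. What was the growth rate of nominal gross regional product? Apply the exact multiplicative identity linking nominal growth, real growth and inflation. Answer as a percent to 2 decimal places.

1.67%

(1 + g_nom) = (1 + g_real)(1 + π) = 0.9900 × 1.0270 = 1.01673.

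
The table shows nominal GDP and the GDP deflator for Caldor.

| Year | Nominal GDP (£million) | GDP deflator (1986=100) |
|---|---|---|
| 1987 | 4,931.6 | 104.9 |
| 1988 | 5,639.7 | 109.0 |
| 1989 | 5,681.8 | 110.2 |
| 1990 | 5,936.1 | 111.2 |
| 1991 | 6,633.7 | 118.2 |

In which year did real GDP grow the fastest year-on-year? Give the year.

1988: real = 5639.7/1.090 = 5174.04; growth vs 1987 (4701.24) = 10.06%.
1989: real = 5681.8/1.102 = 5155.90; growth vs 1988 (5174.04) = -0.35%.
1990: real = 5936.1/1.112 = 5338.22; growth vs 1989 (5155.90) = 3.54%.
1991: real = 6633.7/1.182 = 5612.27; growth vs 1990 (5338.22) = 5.13%.

1988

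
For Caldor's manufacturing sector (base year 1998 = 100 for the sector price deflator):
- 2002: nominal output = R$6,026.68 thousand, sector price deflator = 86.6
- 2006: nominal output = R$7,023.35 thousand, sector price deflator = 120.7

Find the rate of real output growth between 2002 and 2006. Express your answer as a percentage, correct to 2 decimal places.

-16.39%

Real output 2002 = 6026.68 / 0.866 = 6959.21.
Real output 2006 = 7023.35 / 1.207 = 5818.85.
Real growth = 5818.85 / 6959.21 − 1 = -0.1639.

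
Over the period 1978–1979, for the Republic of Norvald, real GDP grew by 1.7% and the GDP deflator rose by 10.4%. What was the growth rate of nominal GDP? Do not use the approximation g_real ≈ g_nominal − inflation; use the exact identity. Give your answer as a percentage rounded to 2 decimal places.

(1 + g_nom) = (1 + g_real)(1 + π) = 1.0170 × 1.1040 = 1.12277.

12.28%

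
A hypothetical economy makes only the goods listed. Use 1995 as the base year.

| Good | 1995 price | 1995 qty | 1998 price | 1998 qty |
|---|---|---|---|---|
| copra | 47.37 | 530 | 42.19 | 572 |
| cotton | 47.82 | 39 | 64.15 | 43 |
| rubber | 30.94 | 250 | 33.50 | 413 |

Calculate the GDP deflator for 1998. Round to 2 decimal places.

97.13

Nominal GDP 1998 = 42.19·572 + 64.15·43 + 33.50·413 = 40726.63.
Real GDP 1998 (at 1995 prices) = 47.37·572 + 47.82·43 + 30.94·413 = 41930.12.
Deflator = Nominal/Real × 100 = 40726.63/41930.12 × 100 = 97.130.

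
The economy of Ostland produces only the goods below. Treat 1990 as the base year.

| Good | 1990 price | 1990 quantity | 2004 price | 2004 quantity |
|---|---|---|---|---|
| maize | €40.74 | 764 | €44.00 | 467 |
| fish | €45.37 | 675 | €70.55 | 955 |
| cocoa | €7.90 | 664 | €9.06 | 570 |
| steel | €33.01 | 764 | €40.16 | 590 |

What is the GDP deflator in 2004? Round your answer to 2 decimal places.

Nominal GDP 2004 = 44.00·467 + 70.55·955 + 9.06·570 + 40.16·590 = 116781.85.
Real GDP 2004 (at 1990 prices) = 40.74·467 + 45.37·955 + 7.90·570 + 33.01·590 = 86332.83.
Deflator = Nominal/Real × 100 = 116781.85/86332.83 × 100 = 135.269.

135.27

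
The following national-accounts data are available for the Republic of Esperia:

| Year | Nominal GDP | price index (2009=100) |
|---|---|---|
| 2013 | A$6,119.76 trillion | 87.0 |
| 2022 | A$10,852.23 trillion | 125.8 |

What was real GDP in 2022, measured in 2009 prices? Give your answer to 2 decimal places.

A$8,626.57 trillion

Real GDP = Nominal / (price index/100) = 10852.23 / 1.258 = 8626.57.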